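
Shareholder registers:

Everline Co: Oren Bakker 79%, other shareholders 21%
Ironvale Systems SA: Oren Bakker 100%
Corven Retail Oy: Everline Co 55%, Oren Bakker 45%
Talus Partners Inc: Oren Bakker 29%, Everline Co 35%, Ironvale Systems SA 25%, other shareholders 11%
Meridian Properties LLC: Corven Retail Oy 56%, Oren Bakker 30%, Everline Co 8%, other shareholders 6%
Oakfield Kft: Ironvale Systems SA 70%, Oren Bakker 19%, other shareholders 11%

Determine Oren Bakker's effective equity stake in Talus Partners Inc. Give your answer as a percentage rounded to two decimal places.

Oren reaches Talus along 3 paths.
Direct stake: 29% = 29%.
Via Everline: 79% × 35% = 27.65%.
Via Ironvale: 100% × 25% = 25%.
Total: 29% + 27.65% + 25% = 81.65%.

81.65%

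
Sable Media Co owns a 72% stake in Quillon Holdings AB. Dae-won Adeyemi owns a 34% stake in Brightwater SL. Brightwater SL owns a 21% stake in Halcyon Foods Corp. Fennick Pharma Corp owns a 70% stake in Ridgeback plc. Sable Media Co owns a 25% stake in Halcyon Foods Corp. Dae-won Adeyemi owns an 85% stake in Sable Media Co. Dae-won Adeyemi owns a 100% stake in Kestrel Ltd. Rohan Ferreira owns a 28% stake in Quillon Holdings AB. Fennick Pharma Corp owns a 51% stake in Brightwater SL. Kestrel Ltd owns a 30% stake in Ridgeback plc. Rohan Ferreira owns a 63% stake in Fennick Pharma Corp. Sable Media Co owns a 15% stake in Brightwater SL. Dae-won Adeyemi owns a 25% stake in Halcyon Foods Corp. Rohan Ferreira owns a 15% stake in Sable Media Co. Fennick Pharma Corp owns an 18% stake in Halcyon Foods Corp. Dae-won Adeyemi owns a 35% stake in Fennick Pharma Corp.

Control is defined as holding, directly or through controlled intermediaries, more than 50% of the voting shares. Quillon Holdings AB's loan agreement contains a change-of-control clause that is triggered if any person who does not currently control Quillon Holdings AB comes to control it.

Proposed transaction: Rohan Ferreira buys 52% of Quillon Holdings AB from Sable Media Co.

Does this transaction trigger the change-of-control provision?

Yes

The purchase adds only to Rohan's holdings (Sable's stake shrinks), so Rohan is the only person who could newly come to control Quillon.
Rohan holds 63% of Fennick, so Rohan controls Fennick.
Fennick holds 51% of Brightwater, so Rohan controls Brightwater.
Fennick holds 70% of Ridgeback, so Rohan controls Ridgeback.
In Quillon, Rohan's side holds only 28%, not > 50%.
So before the transaction, Rohan does not control Quillon.
After the purchase, Rohan's direct stake in Quillon rises to 28% + 52% = 80%, and Sable's stake falls to 20%.
Rohan holds 80% of Quillon, so Rohan controls Quillon.
Rohan did not control Quillon before and does after, so the clause is triggered.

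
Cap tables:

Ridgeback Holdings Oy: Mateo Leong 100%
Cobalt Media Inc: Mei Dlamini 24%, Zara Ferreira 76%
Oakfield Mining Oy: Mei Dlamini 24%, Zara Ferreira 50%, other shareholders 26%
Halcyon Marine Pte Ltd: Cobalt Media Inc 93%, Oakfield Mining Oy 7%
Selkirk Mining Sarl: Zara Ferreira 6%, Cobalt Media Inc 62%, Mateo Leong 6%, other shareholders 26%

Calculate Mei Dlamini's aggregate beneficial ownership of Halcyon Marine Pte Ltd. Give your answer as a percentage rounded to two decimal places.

Mei reaches Halcyon along 2 paths.
Via Cobalt: 24% × 93% = 22.32%.
Via Oakfield: 24% × 7% = 1.68%.
Total: 22.32% + 1.68% = 24%.
Rounded: 24.00%.

24.00%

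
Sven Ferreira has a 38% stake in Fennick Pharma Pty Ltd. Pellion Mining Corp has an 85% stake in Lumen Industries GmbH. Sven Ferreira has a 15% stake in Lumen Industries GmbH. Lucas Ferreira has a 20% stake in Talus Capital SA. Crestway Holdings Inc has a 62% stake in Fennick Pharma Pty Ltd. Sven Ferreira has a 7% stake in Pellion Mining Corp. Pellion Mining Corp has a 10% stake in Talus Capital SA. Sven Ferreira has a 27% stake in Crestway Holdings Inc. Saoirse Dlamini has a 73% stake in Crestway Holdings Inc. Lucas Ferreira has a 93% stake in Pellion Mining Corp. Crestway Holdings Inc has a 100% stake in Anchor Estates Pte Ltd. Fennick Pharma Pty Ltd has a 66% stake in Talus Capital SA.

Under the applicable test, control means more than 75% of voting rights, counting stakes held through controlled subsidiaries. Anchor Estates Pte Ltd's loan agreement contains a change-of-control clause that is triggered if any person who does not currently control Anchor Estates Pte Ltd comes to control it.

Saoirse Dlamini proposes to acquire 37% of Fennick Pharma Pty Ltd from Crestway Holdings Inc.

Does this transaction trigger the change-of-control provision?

No

The purchase adds only to Saoirse's holdings (Crestway's stake shrinks), so Saoirse is the only person who could newly come to control Anchor.
Saoirse's largest direct stake is 73% in Crestway, which does not meet the threshold, so Saoirse controls no company.
Neither Saoirse nor any entity Saoirse controls holds any voting interest in Anchor.
So before the transaction, Saoirse does not control Anchor.
After the purchase, Saoirse holds 37% of Fennick directly, and Crestway's stake falls to 25%.
Saoirse's side now holds 37% of Fennick, not > 75%, so Saoirse still does not control Fennick.
After the transaction, neither Saoirse nor any entity Saoirse controls holds a voting interest in Anchor, so Saoirse still does not control it.
No new person acquires control, so the clause is not triggered.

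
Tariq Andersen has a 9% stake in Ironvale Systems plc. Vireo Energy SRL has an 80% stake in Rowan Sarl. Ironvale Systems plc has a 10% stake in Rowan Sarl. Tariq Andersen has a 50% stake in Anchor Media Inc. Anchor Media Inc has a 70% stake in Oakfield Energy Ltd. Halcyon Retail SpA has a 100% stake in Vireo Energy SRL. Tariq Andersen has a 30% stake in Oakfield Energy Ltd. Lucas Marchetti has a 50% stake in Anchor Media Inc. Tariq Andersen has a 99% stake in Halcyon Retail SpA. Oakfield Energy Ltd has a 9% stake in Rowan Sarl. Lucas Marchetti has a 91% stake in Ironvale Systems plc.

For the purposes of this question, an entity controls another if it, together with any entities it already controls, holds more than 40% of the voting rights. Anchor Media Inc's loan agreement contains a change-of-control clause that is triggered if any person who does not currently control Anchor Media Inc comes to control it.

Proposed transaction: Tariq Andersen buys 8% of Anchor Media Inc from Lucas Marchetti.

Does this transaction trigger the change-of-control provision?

The purchase adds only to Tariq's holdings (Lucas's stake shrinks), so Tariq is the only person who could newly come to control Anchor.
Tariq holds 50% of Anchor, so Tariq controls Anchor.
So Tariq already controls Anchor before the transaction.
After the purchase, Tariq's direct stake in Anchor rises to 50% + 8% = 58%, and Lucas's stake falls to 42%.
Tariq controlled Anchor already, so this is not a new person acquiring control; every other person's position is unchanged or reduced.
No new person acquires control, so the clause is not triggered.

No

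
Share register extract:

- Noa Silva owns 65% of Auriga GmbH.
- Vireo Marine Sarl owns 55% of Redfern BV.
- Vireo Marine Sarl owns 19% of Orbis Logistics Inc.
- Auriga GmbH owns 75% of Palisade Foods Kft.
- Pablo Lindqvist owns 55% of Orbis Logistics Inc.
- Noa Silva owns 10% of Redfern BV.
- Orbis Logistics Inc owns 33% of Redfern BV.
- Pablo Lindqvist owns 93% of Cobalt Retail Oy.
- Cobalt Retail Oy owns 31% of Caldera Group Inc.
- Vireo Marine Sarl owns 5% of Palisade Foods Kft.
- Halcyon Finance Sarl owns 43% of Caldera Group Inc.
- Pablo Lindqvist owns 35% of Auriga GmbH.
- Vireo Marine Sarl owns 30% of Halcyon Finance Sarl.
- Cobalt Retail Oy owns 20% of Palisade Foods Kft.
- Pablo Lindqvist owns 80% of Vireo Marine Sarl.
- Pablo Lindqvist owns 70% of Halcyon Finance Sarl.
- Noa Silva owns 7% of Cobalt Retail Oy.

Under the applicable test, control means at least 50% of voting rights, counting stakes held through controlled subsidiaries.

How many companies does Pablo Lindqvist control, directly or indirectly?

Pablo holds 80% of Vireo, so Pablo controls Vireo.
Pablo holds 93% of Cobalt, so Pablo controls Cobalt.
Pablo and Vireo together hold 70% + 30% = 100% of Halcyon, so Pablo controls Halcyon.
Pablo and Vireo together hold 55% + 19% = 74% of Orbis, so Pablo controls Orbis.
Orbis and Vireo together hold 33% + 55% = 88% of Redfern, so Pablo controls Redfern.
Cobalt and Halcyon together hold 31% + 43% = 74% of Caldera, so Pablo controls Caldera.
No other company's threshold is met.
Pablo controls 6 companies.

6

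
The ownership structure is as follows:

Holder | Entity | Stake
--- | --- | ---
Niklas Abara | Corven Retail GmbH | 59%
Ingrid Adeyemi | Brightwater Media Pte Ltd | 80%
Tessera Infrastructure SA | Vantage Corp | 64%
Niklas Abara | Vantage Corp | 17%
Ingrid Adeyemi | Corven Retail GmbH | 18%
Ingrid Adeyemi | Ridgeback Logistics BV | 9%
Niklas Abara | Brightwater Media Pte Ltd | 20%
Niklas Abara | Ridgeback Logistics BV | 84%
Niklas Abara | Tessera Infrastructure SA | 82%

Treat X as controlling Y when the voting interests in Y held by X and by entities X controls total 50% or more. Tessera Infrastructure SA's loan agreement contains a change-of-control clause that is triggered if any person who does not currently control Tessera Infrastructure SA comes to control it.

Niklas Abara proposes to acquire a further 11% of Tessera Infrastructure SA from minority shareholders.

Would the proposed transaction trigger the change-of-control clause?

No

The purchase changes only Niklas's holdings, so Niklas is the only person who could newly come to control Tessera.
Niklas holds 82% of Tessera, so Niklas controls Tessera.
So Niklas already controls Tessera before the transaction.
After the purchase, Niklas's direct stake in Tessera rises to 82% + 11% = 93%.
Niklas controlled Tessera already, so this is not a new person acquiring control; every other person's position is unchanged or reduced.
No new person acquires control, so the clause is not triggered.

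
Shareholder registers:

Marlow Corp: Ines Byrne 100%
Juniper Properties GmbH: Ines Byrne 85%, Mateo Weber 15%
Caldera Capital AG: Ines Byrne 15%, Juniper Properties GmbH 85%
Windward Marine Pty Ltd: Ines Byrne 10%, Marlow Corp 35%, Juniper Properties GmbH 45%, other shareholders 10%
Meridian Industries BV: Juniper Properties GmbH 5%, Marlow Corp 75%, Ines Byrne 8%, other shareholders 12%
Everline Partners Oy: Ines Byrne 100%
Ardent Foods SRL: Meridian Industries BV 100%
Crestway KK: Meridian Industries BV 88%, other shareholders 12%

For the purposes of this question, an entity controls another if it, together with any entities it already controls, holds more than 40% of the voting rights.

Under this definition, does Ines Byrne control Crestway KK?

Yes

Ines holds 85% of Juniper, so Ines controls Juniper.
Ines holds 100% of Marlow, so Ines controls Marlow.
Juniper and Marlow and Ines together hold 5% + 75% + 8% = 88% of Meridian, so Ines controls Meridian.
Meridian holds 88% of Crestway, so Ines controls Crestway.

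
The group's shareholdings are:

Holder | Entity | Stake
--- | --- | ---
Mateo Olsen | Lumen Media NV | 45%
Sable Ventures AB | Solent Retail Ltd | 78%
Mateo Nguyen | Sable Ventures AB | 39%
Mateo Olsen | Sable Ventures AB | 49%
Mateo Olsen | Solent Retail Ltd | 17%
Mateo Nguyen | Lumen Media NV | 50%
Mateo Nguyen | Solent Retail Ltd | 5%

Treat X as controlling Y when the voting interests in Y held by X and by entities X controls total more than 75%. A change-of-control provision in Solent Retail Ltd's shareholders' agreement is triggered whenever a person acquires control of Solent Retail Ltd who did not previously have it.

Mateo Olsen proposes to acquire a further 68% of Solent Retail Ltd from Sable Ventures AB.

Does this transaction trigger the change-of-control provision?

Yes

The purchase adds only to Mateo Olsen's holdings (Sable's stake shrinks), so Mateo Olsen is the only person who could newly come to control Solent.
Mateo Olsen's largest direct stake is 49% in Sable, which does not meet the threshold, so Mateo Olsen controls no company.
In Solent, Mateo Olsen's side holds only 17%, not > 75%.
So before the transaction, Mateo Olsen does not control Solent.
After the purchase, Mateo Olsen's direct stake in Solent rises to 17% + 68% = 85%, and Sable's stake falls to 10%.
Mateo Olsen holds 85% of Solent, so Mateo Olsen controls Solent.
Mateo Olsen did not control Solent before and does after, so the clause is triggered.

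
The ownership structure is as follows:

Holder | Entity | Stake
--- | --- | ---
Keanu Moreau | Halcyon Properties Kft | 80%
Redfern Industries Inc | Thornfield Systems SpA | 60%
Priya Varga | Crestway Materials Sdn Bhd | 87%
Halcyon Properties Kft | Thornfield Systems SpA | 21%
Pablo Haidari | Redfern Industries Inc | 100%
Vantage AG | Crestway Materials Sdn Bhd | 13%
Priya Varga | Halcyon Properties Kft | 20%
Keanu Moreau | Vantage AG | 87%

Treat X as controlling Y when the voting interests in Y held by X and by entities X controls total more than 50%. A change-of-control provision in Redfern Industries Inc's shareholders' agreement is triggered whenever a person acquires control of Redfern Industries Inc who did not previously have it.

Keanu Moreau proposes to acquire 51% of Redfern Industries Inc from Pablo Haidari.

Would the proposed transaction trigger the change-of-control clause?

Yes

The purchase adds only to Keanu's holdings (Pablo's stake shrinks), so Keanu is the only person who could newly come to control Redfern.
Keanu holds 80% of Halcyon, so Keanu controls Halcyon.
Keanu holds 87% of Vantage, so Keanu controls Vantage.
Neither Keanu nor any entity Keanu controls holds any voting interest in Redfern.
So before the transaction, Keanu does not control Redfern.
After the purchase, Keanu holds 51% of Redfern directly, and Pablo's stake falls to 49%.
Keanu holds 51% of Redfern, so Keanu controls Redfern.
Keanu did not control Redfern before and does after, so the clause is triggered.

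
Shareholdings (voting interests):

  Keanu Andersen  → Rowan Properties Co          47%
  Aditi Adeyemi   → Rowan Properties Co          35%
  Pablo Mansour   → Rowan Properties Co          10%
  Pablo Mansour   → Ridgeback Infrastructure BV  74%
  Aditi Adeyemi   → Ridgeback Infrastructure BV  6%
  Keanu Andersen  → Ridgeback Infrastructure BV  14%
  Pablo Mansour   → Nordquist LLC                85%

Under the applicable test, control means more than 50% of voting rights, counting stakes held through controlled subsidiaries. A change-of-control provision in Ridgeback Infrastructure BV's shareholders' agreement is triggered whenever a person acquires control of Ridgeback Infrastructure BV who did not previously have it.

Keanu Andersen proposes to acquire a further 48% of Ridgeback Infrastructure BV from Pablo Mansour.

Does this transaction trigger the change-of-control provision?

The purchase adds only to Keanu's holdings (Pablo's stake shrinks), so Keanu is the only person who could newly come to control Ridgeback.
Keanu's largest direct stake is 47% in Rowan, which does not meet the threshold, so Keanu controls no company.
In Ridgeback, Keanu's side holds only 14%, not > 50%.
So before the transaction, Keanu does not control Ridgeback.
After the purchase, Keanu's direct stake in Ridgeback rises to 14% + 48% = 62%, and Pablo's stake falls to 26%.
Keanu holds 62% of Ridgeback, so Keanu controls Ridgeback.
Keanu did not control Ridgeback before and does after, so the clause is triggered.

Yes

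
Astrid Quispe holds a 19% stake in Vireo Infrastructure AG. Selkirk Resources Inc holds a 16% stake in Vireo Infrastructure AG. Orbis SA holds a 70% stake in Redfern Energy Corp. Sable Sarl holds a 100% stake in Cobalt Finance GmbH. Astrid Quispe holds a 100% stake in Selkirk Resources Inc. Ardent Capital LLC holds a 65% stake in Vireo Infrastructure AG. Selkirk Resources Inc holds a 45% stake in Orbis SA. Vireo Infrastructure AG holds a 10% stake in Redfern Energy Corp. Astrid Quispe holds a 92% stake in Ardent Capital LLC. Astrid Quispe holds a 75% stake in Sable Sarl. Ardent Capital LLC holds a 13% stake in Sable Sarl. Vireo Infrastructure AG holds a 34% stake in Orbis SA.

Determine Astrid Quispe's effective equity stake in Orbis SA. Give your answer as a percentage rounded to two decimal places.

Astrid reaches Orbis along 4 paths.
Via Selkirk → Vireo: 100% × 16% × 34% = 5.44%.
Via Vireo: 19% × 34% = 6.46%.
Via Ardent → Vireo: 92% × 65% × 34% = 20.332%.
Via Selkirk: 100% × 45% = 45%.
Total: 5.44% + 6.46% + 20.332% + 45% = 77.232%.
Rounded: 77.23%.

77.23%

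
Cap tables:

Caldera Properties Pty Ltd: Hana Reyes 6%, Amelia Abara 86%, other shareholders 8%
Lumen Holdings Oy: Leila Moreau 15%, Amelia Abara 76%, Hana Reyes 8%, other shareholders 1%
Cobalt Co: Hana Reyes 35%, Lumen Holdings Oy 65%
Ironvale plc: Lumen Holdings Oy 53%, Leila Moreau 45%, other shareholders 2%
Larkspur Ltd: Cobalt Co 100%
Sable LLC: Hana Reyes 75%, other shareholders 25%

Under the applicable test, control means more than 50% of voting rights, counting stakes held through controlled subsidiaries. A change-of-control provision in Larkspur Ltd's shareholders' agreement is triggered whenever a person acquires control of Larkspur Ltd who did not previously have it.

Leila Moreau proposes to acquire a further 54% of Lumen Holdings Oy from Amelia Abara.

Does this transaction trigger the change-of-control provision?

The purchase adds only to Leila's holdings (Amelia's stake shrinks), so Leila is the only person who could newly come to control Larkspur.
Leila's largest direct stake is 45% in Ironvale, which does not meet the threshold, so Leila controls no company.
Neither Leila nor any entity Leila controls holds any voting interest in Larkspur.
So before the transaction, Leila does not control Larkspur.
After the purchase, Leila's direct stake in Lumen rises to 15% + 54% = 69%, and Amelia's stake falls to 22%.
Leila holds 69% of Lumen, so Leila controls Lumen.
Lumen holds 65% of Cobalt, so Leila controls Cobalt.
Cobalt holds 100% of Larkspur, so Leila controls Larkspur.
Leila did not control Larkspur before and does after, so the clause is triggered.

Yes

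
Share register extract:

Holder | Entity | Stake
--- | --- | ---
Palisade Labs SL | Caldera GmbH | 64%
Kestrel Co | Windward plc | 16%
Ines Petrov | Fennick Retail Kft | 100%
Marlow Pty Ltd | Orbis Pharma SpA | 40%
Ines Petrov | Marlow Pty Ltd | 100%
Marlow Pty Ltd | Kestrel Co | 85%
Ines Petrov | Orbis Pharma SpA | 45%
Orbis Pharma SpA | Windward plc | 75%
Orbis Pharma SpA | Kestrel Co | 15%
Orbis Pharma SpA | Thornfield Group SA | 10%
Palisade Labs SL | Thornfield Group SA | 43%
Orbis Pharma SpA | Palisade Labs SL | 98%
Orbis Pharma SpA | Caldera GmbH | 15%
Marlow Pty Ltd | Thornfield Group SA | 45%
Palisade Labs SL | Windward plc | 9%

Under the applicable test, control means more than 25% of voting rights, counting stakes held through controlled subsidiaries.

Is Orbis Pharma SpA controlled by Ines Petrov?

Yes

Ines holds 100% of Marlow, so Ines controls Marlow.
Ines and Marlow together hold 45% + 40% = 85% of Orbis, so Ines controls Orbis.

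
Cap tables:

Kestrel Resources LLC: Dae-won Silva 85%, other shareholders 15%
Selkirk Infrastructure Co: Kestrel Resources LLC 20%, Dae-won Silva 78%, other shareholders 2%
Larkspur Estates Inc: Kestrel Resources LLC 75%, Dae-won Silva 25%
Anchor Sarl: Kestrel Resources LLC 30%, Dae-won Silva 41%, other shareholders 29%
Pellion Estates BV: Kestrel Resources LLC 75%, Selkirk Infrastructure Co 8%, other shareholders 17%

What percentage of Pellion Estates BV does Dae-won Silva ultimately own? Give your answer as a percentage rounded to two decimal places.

71.35%

Dae-won reaches Pellion along 3 paths.
Via Kestrel: 85% × 75% = 63.75%.
Via Kestrel → Selkirk: 85% × 20% × 8% = 1.36%.
Via Selkirk: 78% × 8% = 6.24%.
Total: 63.75% + 1.36% + 6.24% = 71.35%.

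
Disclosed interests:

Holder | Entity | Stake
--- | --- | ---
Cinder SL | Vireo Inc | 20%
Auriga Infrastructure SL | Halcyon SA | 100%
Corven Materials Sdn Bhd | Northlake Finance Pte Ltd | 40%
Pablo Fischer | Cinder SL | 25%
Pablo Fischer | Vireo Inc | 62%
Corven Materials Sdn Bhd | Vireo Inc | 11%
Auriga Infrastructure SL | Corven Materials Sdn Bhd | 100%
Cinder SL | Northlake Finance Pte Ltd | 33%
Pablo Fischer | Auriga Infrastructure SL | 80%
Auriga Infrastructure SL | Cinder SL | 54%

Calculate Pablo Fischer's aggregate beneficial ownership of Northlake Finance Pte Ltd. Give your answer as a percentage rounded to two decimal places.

Pablo reaches Northlake along 3 paths.
Via Cinder: 25% × 33% = 8.25%.
Via Auriga → Cinder: 80% × 54% × 33% = 14.256%.
Via Auriga → Corven: 80% × 100% × 40% = 32%.
Total: 8.25% + 14.256% + 32% = 54.506%.
Rounded: 54.51%.

54.51%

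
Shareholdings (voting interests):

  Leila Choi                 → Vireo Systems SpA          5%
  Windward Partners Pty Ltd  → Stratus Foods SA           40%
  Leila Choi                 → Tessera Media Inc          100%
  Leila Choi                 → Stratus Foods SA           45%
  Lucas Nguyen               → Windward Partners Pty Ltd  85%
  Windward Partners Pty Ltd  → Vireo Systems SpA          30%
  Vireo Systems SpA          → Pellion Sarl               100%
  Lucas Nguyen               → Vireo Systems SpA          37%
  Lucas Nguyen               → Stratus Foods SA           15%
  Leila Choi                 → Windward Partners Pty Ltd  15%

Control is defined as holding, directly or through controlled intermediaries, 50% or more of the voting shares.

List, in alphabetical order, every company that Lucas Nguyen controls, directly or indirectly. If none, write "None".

Lucas holds 85% of Windward, so Lucas controls Windward.
Windward and Lucas together hold 40% + 15% = 55% of Stratus, so Lucas controls Stratus.
Lucas and Windward together hold 37% + 30% = 67% of Vireo, so Lucas controls Vireo.
Vireo holds 100% of Pellion, so Lucas controls Pellion.
No other company's threshold is met.

Pellion Sarl, Stratus Foods SA, Vireo Systems SpA, Windward Partners Pty Ltd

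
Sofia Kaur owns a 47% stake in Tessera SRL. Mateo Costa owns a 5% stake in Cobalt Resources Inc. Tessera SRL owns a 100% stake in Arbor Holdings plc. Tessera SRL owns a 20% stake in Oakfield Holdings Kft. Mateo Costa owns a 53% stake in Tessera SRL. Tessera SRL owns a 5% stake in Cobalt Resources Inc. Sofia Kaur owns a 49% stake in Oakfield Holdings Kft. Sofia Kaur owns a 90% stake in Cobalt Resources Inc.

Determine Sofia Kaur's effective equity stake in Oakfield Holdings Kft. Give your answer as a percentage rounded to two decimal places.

58.40%

Sofia reaches Oakfield along 2 paths.
Direct stake: 49% = 49%.
Via Tessera: 47% × 20% = 9.4%.
Total: 49% + 9.4% = 58.4%.
Rounded: 58.40%.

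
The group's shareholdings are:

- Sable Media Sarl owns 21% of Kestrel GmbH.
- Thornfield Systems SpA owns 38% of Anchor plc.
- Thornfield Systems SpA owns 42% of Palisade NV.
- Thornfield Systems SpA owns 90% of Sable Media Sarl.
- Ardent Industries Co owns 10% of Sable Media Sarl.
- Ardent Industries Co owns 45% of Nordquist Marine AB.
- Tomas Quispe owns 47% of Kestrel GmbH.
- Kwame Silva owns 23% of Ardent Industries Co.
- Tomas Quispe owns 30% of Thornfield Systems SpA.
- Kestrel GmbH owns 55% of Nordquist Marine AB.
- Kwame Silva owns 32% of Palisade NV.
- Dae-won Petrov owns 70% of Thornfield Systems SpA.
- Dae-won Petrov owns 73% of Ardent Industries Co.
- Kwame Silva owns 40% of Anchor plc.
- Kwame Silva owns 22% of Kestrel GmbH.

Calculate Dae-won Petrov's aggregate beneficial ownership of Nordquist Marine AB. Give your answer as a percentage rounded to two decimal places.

40.97%

Dae-won reaches Nordquist along 3 paths.
Via Thornfield → Sable → Kestrel: 70% × 90% × 21% × 55% = 7.2765%.
Via Ardent → Sable → Kestrel: 73% × 10% × 21% × 55% = 0.84315%.
Via Ardent: 73% × 45% = 32.85%.
Total: 7.2765% + 0.84315% + 32.85% = 40.96965%.
Rounded: 40.97%.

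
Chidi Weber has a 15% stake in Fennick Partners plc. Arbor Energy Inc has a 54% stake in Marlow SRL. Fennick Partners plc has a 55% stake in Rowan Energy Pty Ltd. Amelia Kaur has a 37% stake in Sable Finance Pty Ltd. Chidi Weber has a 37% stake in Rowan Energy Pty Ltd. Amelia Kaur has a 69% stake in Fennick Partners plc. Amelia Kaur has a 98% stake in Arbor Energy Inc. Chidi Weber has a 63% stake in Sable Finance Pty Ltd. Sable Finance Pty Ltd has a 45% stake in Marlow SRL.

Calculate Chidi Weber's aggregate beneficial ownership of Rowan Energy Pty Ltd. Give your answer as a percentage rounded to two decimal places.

45.25%

Chidi reaches Rowan along 2 paths.
Direct stake: 37% = 37%.
Via Fennick: 15% × 55% = 8.25%.
Total: 37% + 8.25% = 45.25%.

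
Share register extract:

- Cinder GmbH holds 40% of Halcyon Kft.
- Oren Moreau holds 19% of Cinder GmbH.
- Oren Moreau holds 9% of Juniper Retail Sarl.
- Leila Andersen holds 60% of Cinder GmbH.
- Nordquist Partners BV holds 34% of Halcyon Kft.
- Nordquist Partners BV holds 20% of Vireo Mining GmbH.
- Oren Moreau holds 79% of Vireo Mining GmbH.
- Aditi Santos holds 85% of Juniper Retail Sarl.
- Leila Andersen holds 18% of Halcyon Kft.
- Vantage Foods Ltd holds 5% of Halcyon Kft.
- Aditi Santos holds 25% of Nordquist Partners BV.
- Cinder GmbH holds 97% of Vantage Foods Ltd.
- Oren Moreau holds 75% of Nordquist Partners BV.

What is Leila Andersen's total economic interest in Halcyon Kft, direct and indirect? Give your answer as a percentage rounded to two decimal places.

44.91%

Leila reaches Halcyon along 3 paths.
Direct stake: 18% = 18%.
Via Cinder: 60% × 40% = 24%.
Via Cinder → Vantage: 60% × 97% × 5% = 2.91%.
Total: 18% + 24% + 2.91% = 44.91%.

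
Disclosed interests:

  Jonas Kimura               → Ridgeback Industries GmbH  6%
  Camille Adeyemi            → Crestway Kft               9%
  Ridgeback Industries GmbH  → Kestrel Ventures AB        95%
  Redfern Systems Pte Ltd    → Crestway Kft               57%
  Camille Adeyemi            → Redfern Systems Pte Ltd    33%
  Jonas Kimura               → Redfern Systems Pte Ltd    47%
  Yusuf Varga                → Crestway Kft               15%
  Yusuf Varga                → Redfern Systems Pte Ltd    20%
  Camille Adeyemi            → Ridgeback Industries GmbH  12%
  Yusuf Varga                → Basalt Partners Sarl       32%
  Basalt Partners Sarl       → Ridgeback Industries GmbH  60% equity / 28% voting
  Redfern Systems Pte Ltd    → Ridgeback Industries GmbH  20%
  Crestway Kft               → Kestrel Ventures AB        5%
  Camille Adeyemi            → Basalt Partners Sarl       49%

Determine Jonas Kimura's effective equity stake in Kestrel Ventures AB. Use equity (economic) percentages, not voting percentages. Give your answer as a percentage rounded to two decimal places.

Jonas reaches Kestrel along 3 paths.
Via Redfern → Crestway: 47% × 57% × 5% = 1.3395%.
Via Redfern → Ridgeback: 47% × 20% × 95% = 8.93%.
Via Ridgeback: 6% × 95% = 5.7%.
Total: 1.3395% + 8.93% + 5.7% = 15.9695%.
Rounded: 15.97%.

15.97%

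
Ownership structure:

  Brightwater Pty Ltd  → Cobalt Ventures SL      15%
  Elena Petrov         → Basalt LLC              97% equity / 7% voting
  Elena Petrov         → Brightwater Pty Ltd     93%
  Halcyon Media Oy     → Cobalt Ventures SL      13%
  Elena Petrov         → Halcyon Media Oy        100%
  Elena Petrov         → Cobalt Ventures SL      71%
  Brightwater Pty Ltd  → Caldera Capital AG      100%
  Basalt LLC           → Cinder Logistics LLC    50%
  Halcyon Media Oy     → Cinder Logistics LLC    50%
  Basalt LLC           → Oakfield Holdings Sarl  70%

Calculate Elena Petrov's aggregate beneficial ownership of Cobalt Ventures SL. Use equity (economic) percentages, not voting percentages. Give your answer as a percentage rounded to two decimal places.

97.95%

Elena reaches Cobalt along 3 paths.
Direct stake: 71% = 71%.
Via Brightwater: 93% × 15% = 13.95%.
Via Halcyon: 100% × 13% = 13%.
Total: 71% + 13.95% + 13% = 97.95%.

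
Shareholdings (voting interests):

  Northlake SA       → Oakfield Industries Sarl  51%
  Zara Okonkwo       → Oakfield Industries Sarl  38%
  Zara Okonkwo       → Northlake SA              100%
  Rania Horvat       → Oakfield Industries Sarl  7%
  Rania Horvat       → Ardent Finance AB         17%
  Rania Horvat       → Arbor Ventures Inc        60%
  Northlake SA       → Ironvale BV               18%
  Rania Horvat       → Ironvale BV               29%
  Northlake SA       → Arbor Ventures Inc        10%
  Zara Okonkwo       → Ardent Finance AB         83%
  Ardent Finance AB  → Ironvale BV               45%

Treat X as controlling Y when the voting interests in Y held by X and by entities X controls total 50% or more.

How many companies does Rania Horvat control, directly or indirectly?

1

Rania holds 60% of Arbor, so Rania controls Arbor.
No other company's threshold is met.
Rania controls 1 company.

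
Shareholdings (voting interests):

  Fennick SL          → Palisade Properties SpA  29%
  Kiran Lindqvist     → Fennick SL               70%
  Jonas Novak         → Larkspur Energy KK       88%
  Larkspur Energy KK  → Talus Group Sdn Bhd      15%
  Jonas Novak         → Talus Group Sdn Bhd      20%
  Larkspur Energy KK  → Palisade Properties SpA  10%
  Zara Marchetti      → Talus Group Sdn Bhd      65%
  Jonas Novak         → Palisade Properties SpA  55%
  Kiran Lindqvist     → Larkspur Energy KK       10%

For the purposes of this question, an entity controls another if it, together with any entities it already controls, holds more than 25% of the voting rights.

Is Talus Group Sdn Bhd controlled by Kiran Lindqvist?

No

Kiran holds 70% of Fennick, so Kiran controls Fennick.
Fennick holds 29% of Palisade, so Kiran controls Palisade.
Neither Kiran nor any entity Kiran controls holds any voting interest in Talus.
So Kiran does not control Talus.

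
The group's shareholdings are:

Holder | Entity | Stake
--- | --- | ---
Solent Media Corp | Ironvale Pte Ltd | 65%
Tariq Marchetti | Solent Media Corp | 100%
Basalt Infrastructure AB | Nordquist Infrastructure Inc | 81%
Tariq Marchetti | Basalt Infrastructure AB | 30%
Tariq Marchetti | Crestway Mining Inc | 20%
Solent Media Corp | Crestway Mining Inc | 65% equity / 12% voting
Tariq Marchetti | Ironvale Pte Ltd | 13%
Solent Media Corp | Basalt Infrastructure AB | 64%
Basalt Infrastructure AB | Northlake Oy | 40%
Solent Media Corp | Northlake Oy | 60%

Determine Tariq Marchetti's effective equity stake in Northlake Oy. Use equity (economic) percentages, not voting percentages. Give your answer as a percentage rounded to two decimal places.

97.60%

Tariq reaches Northlake along 3 paths.
Via Basalt: 30% × 40% = 12%.
Via Solent → Basalt: 100% × 64% × 40% = 25.6%.
Via Solent: 100% × 60% = 60%.
Total: 12% + 25.6% + 60% = 97.6%.
Rounded: 97.60%.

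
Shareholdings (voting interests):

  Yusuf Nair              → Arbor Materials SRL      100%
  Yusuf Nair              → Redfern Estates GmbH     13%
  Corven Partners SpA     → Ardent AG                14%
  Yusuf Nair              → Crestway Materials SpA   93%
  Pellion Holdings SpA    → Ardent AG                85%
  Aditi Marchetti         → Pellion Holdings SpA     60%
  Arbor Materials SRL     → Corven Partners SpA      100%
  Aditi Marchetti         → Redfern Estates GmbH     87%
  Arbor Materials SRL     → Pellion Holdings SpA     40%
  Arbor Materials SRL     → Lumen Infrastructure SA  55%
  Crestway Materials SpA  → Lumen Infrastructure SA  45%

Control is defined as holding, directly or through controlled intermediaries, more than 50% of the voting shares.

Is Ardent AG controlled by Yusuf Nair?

Yusuf holds 100% of Arbor, so Yusuf controls Arbor.
Arbor holds 100% of Corven, so Yusuf controls Corven.
Yusuf holds 93% of Crestway, so Yusuf controls Crestway.
Arbor and Crestway together hold 55% + 45% = 100% of Lumen, so Yusuf controls Lumen.
In Ardent, Yusuf's side holds only 14%, not > 50%.
So Yusuf does not control Ardent.

No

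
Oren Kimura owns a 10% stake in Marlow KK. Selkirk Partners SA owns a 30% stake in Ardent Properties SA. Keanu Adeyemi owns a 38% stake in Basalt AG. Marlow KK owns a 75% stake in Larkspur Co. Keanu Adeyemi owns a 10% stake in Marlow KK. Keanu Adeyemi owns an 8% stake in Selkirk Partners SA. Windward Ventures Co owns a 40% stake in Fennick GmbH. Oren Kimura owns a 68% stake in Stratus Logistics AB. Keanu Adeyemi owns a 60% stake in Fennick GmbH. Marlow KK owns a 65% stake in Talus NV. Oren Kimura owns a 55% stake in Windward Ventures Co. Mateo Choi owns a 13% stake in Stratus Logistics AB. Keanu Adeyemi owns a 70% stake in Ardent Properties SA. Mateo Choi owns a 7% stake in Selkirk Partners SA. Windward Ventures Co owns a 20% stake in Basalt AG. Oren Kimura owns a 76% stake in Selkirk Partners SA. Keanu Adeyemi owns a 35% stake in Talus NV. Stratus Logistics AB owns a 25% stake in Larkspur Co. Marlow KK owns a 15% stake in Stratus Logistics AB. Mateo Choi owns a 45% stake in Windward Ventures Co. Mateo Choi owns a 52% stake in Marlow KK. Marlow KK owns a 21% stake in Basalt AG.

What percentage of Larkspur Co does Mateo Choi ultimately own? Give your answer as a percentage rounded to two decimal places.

Mateo reaches Larkspur along 3 paths.
Via Marlow: 52% × 75% = 39%.
Via Stratus: 13% × 25% = 3.25%.
Via Marlow → Stratus: 52% × 15% × 25% = 1.95%.
Total: 39% + 3.25% + 1.95% = 44.2%.
Rounded: 44.20%.

44.20%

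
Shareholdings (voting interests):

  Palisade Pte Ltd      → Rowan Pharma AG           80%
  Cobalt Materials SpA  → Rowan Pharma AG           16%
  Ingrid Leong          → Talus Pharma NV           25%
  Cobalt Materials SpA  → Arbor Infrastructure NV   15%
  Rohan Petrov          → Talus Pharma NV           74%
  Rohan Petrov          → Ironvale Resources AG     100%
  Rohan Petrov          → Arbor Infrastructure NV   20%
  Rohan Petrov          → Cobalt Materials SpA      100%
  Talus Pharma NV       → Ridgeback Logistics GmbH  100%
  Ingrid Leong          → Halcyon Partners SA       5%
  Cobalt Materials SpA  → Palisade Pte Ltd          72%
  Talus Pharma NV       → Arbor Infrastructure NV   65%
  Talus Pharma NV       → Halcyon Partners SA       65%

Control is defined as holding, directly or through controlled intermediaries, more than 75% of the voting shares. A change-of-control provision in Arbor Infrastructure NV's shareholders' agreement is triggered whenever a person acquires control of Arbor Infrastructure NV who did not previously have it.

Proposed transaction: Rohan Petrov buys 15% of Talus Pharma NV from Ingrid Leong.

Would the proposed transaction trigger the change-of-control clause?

The purchase adds only to Rohan's holdings (Ingrid's stake shrinks), so Rohan is the only person who could newly come to control Arbor.
Rohan holds 100% of Cobalt, so Rohan controls Cobalt.
Rohan holds 100% of Ironvale, so Rohan controls Ironvale.
In Arbor, Rohan's side holds only 20% + 15% = 35%, not > 75%.
So before the transaction, Rohan does not control Arbor.
After the purchase, Rohan's direct stake in Talus rises to 74% + 15% = 89%, and Ingrid's stake falls to 10%.
Rohan holds 89% of Talus, so Rohan controls Talus.
Talus and Rohan and Cobalt together hold 65% + 20% + 15% = 100% of Arbor, so Rohan controls Arbor.
Rohan did not control Arbor before and does after, so the clause is triggered.

Yes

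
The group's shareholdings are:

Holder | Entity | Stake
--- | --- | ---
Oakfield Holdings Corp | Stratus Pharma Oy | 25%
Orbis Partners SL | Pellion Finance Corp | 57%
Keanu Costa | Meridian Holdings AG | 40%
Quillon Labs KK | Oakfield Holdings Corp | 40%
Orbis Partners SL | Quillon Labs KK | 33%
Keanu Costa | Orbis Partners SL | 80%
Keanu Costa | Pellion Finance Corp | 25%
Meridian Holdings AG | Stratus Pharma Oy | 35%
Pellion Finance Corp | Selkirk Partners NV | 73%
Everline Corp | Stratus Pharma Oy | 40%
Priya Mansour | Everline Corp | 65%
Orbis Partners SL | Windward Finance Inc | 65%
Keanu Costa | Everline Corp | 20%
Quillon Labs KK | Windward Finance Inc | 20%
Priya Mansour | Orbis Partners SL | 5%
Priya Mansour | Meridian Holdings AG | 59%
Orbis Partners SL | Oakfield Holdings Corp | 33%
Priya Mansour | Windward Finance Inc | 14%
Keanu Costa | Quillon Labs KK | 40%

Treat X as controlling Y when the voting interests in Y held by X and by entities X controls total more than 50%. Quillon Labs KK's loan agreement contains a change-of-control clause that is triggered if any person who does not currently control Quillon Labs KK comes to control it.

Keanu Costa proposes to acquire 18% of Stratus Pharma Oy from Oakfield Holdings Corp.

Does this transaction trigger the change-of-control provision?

The purchase adds only to Keanu's holdings (Oakfield's stake shrinks), so Keanu is the only person who could newly come to control Quillon.
Keanu holds 80% of Orbis, so Keanu controls Orbis.
Orbis and Keanu together hold 33% + 40% = 73% of Quillon, so Keanu controls Quillon.
So Keanu already controls Quillon before the transaction.
After the purchase, Keanu holds 18% of Stratus directly, and Oakfield's stake falls to 7%.
Keanu controlled Quillon already, so this is not a new person acquiring control; every other person's position is unchanged or reduced.
No new person acquires control, so the clause is not triggered.

No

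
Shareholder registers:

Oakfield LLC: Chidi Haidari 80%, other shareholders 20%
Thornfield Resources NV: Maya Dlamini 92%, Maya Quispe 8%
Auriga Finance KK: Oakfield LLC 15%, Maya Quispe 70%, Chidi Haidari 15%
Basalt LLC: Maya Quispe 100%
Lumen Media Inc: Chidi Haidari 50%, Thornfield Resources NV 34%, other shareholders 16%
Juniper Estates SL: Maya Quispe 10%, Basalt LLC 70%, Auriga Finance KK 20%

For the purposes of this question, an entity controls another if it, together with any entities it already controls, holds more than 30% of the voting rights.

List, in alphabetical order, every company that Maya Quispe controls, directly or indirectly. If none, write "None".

Auriga Finance KK, Basalt LLC, Juniper Estates SL

Maya Quispe holds 70% of Auriga, so Maya Quispe controls Auriga.
Maya Quispe holds 100% of Basalt, so Maya Quispe controls Basalt.
Maya Quispe and Basalt and Auriga together hold 10% + 70% + 20% = 100% of Juniper, so Maya Quispe controls Juniper.
No other company's threshold is met.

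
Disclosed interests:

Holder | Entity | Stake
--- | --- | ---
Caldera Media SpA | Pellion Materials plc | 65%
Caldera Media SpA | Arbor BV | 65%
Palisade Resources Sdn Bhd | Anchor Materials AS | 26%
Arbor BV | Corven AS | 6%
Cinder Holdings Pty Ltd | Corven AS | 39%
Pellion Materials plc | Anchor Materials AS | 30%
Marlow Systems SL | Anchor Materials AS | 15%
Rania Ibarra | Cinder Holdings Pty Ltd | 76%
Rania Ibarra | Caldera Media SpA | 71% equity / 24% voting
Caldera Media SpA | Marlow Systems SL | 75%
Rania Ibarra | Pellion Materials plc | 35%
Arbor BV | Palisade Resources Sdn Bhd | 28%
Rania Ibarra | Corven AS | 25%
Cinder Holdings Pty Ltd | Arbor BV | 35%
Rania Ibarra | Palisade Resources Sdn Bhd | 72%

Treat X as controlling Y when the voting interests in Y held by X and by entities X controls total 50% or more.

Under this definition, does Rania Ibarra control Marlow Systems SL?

Rania holds 76% of Cinder, so Rania controls Cinder.
Rania holds 72% of Palisade, so Rania controls Palisade.
Rania and Cinder together hold 25% + 39% = 64% of Corven, so Rania controls Corven.
Neither Rania nor any entity Rania controls holds any voting interest in Marlow.
So Rania does not control Marlow.

No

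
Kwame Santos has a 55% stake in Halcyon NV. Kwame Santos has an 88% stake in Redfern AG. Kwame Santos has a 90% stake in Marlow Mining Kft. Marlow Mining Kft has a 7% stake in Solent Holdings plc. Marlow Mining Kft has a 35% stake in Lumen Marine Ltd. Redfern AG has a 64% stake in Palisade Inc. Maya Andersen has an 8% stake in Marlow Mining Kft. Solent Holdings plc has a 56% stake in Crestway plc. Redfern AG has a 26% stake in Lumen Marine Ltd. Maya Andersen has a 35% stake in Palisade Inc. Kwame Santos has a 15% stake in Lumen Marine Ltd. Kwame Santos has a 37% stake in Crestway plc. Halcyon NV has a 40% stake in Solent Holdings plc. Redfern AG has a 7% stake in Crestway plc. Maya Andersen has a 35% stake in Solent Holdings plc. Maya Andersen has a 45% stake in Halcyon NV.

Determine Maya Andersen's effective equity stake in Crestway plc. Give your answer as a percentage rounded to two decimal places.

29.99%

Maya reaches Crestway along 3 paths.
Via Marlow → Solent: 8% × 7% × 56% = 0.3136%.
Via Halcyon → Solent: 45% × 40% × 56% = 10.08%.
Via Solent: 35% × 56% = 19.6%.
Total: 0.3136% + 10.08% + 19.6% = 29.9936%.
Rounded: 29.99%.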